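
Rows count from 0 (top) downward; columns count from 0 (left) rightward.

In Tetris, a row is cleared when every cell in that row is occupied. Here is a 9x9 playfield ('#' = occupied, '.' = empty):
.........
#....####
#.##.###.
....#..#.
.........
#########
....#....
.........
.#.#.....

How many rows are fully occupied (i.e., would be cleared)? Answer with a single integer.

Check each row:
  row 0: 9 empty cells -> not full
  row 1: 4 empty cells -> not full
  row 2: 3 empty cells -> not full
  row 3: 7 empty cells -> not full
  row 4: 9 empty cells -> not full
  row 5: 0 empty cells -> FULL (clear)
  row 6: 8 empty cells -> not full
  row 7: 9 empty cells -> not full
  row 8: 7 empty cells -> not full
Total rows cleared: 1

Answer: 1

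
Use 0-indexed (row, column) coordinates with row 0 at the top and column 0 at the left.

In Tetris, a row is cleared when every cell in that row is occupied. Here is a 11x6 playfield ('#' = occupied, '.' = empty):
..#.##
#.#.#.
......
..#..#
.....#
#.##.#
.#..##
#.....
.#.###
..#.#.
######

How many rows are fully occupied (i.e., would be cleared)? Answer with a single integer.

Answer: 1

Derivation:
Check each row:
  row 0: 3 empty cells -> not full
  row 1: 3 empty cells -> not full
  row 2: 6 empty cells -> not full
  row 3: 4 empty cells -> not full
  row 4: 5 empty cells -> not full
  row 5: 2 empty cells -> not full
  row 6: 3 empty cells -> not full
  row 7: 5 empty cells -> not full
  row 8: 2 empty cells -> not full
  row 9: 4 empty cells -> not full
  row 10: 0 empty cells -> FULL (clear)
Total rows cleared: 1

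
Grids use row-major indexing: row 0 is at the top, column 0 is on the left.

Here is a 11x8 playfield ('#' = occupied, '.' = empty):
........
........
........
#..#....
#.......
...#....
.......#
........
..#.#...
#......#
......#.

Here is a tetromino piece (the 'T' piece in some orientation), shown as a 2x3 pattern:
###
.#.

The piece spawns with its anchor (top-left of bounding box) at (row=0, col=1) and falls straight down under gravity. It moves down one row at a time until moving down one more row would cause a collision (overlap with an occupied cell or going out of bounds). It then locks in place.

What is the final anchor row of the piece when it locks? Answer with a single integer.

Answer: 2

Derivation:
Spawn at (row=0, col=1). Try each row:
  row 0: fits
  row 1: fits
  row 2: fits
  row 3: blocked -> lock at row 2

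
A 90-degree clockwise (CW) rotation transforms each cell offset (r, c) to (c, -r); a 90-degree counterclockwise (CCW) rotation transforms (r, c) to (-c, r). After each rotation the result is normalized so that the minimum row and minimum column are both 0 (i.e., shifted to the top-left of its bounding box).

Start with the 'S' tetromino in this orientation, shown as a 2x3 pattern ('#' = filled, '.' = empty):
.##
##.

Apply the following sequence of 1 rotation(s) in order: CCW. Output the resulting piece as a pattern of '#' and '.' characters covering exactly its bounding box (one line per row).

Start:
.##
##.
After rotation 1 (CCW):
#.
##
.#

Answer: #.
##
.#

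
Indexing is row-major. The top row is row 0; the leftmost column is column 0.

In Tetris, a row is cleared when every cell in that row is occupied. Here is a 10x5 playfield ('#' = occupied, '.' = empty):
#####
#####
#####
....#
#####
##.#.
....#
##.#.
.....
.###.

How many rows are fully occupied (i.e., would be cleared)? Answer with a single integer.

Check each row:
  row 0: 0 empty cells -> FULL (clear)
  row 1: 0 empty cells -> FULL (clear)
  row 2: 0 empty cells -> FULL (clear)
  row 3: 4 empty cells -> not full
  row 4: 0 empty cells -> FULL (clear)
  row 5: 2 empty cells -> not full
  row 6: 4 empty cells -> not full
  row 7: 2 empty cells -> not full
  row 8: 5 empty cells -> not full
  row 9: 2 empty cells -> not full
Total rows cleared: 4

Answer: 4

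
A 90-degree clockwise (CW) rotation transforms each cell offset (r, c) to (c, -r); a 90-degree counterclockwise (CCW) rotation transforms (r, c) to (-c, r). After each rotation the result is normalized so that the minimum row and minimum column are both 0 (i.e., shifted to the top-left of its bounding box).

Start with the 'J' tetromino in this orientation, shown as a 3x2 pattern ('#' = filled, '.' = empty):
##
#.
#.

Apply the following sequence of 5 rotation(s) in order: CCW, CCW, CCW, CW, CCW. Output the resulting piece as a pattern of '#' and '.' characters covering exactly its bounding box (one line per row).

Start:
##
#.
#.
After rotation 1 (CCW):
#..
###
After rotation 2 (CCW):
.#
.#
##
After rotation 3 (CCW):
###
..#
After rotation 4 (CW):
.#
.#
##
After rotation 5 (CCW):
###
..#

Answer: ###
..#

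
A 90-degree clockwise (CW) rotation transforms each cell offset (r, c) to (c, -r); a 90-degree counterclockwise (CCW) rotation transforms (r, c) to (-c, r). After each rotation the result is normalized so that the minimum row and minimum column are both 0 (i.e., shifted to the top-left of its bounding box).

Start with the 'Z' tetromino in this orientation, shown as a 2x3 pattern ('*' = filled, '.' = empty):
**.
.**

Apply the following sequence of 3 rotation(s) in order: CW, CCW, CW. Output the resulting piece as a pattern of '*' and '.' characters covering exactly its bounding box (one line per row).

Start:
**.
.**
After rotation 1 (CW):
.*
**
*.
After rotation 2 (CCW):
**.
.**
After rotation 3 (CW):
.*
**
*.

Answer: .*
**
*.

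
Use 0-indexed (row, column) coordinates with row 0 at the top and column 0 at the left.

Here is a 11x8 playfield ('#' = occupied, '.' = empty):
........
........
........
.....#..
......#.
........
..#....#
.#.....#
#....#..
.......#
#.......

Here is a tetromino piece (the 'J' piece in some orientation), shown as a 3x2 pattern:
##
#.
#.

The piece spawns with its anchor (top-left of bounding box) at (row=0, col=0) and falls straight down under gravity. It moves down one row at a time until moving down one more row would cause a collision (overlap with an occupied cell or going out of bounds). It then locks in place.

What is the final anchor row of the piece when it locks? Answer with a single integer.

Spawn at (row=0, col=0). Try each row:
  row 0: fits
  row 1: fits
  row 2: fits
  row 3: fits
  row 4: fits
  row 5: fits
  row 6: blocked -> lock at row 5

Answer: 5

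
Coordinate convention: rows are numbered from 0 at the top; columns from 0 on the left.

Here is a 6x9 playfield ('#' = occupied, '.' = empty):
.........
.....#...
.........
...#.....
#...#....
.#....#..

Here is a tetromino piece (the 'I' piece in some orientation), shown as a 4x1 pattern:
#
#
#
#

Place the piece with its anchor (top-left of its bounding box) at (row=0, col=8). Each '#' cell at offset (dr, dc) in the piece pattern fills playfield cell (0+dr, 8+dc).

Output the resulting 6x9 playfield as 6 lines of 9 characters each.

Fill (0+0,8+0) = (0,8)
Fill (0+1,8+0) = (1,8)
Fill (0+2,8+0) = (2,8)
Fill (0+3,8+0) = (3,8)

Answer: ........#
.....#..#
........#
...#....#
#...#....
.#....#..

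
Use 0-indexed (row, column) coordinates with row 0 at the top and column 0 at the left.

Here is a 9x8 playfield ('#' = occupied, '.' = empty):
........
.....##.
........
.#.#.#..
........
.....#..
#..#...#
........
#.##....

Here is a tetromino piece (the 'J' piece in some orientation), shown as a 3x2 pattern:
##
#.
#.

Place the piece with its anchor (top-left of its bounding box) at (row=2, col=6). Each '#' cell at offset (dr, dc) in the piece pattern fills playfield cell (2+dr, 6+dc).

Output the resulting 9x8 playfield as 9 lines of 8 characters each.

Fill (2+0,6+0) = (2,6)
Fill (2+0,6+1) = (2,7)
Fill (2+1,6+0) = (3,6)
Fill (2+2,6+0) = (4,6)

Answer: ........
.....##.
......##
.#.#.##.
......#.
.....#..
#..#...#
........
#.##....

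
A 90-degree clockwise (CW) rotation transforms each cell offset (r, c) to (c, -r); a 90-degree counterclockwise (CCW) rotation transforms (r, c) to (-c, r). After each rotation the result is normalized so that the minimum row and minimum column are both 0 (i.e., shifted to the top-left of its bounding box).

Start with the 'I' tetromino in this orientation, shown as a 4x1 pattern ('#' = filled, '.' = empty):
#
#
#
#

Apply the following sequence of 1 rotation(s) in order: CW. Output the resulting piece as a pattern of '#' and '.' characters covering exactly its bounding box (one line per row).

Answer: ####

Derivation:
Start:
#
#
#
#
After rotation 1 (CW):
####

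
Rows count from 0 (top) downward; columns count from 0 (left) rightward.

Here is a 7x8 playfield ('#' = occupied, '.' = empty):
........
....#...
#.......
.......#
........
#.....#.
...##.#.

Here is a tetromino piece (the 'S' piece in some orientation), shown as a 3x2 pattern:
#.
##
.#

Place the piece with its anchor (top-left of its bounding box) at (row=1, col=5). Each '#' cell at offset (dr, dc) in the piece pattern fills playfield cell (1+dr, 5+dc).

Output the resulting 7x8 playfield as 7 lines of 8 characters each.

Answer: ........
....##..
#....##.
......##
........
#.....#.
...##.#.

Derivation:
Fill (1+0,5+0) = (1,5)
Fill (1+1,5+0) = (2,5)
Fill (1+1,5+1) = (2,6)
Fill (1+2,5+1) = (3,6)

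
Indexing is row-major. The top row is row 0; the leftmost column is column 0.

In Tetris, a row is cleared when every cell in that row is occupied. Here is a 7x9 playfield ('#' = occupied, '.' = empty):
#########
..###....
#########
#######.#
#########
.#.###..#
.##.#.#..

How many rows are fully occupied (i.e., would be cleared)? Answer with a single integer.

Answer: 3

Derivation:
Check each row:
  row 0: 0 empty cells -> FULL (clear)
  row 1: 6 empty cells -> not full
  row 2: 0 empty cells -> FULL (clear)
  row 3: 1 empty cell -> not full
  row 4: 0 empty cells -> FULL (clear)
  row 5: 4 empty cells -> not full
  row 6: 5 empty cells -> not full
Total rows cleared: 3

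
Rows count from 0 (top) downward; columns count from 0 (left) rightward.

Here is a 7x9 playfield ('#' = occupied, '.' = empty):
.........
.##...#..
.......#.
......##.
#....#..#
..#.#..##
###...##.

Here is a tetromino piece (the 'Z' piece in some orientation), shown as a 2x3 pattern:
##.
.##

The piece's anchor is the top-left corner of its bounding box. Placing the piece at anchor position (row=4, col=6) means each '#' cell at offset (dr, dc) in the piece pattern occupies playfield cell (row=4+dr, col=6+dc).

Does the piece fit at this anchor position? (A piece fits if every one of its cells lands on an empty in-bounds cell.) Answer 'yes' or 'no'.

Answer: no

Derivation:
Check each piece cell at anchor (4, 6):
  offset (0,0) -> (4,6): empty -> OK
  offset (0,1) -> (4,7): empty -> OK
  offset (1,1) -> (5,7): occupied ('#') -> FAIL
  offset (1,2) -> (5,8): occupied ('#') -> FAIL
All cells valid: no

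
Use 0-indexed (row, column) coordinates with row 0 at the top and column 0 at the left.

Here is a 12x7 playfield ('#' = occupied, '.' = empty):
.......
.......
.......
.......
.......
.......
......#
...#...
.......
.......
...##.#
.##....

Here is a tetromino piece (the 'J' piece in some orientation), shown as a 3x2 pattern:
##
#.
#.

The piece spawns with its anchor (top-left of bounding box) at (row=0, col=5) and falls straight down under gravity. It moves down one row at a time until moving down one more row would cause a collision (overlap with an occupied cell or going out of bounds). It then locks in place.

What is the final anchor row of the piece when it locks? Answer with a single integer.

Answer: 5

Derivation:
Spawn at (row=0, col=5). Try each row:
  row 0: fits
  row 1: fits
  row 2: fits
  row 3: fits
  row 4: fits
  row 5: fits
  row 6: blocked -> lock at row 5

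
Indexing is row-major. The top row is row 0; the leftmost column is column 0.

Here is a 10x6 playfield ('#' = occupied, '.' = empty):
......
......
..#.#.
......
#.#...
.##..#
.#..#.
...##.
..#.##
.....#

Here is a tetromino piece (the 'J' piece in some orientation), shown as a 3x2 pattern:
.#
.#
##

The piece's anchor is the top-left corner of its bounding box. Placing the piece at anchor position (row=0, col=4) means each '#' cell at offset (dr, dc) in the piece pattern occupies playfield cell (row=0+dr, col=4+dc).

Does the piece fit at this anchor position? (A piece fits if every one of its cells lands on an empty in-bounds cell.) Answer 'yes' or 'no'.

Check each piece cell at anchor (0, 4):
  offset (0,1) -> (0,5): empty -> OK
  offset (1,1) -> (1,5): empty -> OK
  offset (2,0) -> (2,4): occupied ('#') -> FAIL
  offset (2,1) -> (2,5): empty -> OK
All cells valid: no

Answer: no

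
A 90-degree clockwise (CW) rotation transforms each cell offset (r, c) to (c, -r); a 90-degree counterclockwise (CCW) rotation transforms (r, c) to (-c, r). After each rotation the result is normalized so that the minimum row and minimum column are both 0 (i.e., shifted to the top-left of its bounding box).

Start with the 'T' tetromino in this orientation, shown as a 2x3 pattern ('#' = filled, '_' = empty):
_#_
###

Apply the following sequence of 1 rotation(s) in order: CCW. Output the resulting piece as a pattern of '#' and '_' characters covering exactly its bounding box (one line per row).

Start:
_#_
###
After rotation 1 (CCW):
_#
##
_#

Answer: _#
##
_#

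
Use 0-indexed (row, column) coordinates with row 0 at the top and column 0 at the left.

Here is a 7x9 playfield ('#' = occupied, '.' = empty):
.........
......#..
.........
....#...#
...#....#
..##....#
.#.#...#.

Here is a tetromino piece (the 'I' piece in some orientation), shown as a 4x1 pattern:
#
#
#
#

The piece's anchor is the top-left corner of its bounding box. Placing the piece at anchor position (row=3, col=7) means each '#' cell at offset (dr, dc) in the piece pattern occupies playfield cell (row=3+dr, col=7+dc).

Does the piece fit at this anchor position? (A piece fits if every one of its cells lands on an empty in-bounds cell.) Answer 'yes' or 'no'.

Answer: no

Derivation:
Check each piece cell at anchor (3, 7):
  offset (0,0) -> (3,7): empty -> OK
  offset (1,0) -> (4,7): empty -> OK
  offset (2,0) -> (5,7): empty -> OK
  offset (3,0) -> (6,7): occupied ('#') -> FAIL
All cells valid: no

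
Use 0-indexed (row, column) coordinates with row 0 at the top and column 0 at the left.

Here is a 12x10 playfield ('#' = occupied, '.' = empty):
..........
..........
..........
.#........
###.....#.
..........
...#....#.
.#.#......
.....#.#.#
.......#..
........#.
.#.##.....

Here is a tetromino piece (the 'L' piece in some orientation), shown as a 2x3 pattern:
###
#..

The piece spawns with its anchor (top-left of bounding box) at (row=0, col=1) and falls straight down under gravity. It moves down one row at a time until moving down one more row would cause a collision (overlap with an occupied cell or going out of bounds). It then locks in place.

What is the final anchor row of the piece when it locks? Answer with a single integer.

Answer: 1

Derivation:
Spawn at (row=0, col=1). Try each row:
  row 0: fits
  row 1: fits
  row 2: blocked -> lock at row 1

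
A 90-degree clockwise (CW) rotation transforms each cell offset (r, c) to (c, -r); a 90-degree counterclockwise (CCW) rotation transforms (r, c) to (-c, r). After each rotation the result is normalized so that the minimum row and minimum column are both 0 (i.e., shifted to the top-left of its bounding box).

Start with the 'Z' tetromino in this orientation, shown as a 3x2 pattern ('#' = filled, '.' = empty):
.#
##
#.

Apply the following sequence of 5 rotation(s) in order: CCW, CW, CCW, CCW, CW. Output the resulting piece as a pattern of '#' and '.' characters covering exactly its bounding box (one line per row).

Answer: ##.
.##

Derivation:
Start:
.#
##
#.
After rotation 1 (CCW):
##.
.##
After rotation 2 (CW):
.#
##
#.
After rotation 3 (CCW):
##.
.##
After rotation 4 (CCW):
.#
##
#.
After rotation 5 (CW):
##.
.##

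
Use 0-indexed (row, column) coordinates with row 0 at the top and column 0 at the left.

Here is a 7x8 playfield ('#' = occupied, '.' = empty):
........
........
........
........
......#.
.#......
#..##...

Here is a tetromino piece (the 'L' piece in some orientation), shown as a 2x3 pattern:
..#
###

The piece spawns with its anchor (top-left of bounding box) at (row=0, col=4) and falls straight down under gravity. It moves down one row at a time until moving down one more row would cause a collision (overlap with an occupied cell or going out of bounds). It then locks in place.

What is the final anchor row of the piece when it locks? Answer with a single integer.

Answer: 2

Derivation:
Spawn at (row=0, col=4). Try each row:
  row 0: fits
  row 1: fits
  row 2: fits
  row 3: blocked -> lock at row 2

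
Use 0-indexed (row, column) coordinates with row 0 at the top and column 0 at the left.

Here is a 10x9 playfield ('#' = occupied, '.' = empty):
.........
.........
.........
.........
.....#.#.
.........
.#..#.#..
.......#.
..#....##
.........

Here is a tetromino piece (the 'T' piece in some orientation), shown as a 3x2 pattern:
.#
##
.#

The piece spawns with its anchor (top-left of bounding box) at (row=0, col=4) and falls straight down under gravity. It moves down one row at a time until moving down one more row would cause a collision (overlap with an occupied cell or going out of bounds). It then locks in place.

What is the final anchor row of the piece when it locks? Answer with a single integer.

Spawn at (row=0, col=4). Try each row:
  row 0: fits
  row 1: fits
  row 2: blocked -> lock at row 1

Answer: 1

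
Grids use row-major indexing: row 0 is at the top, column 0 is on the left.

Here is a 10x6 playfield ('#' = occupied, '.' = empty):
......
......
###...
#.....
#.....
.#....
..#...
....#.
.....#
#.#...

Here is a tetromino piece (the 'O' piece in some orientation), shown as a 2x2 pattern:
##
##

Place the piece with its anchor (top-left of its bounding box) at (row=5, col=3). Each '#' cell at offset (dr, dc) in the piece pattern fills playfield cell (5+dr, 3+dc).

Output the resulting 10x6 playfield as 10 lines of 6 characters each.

Fill (5+0,3+0) = (5,3)
Fill (5+0,3+1) = (5,4)
Fill (5+1,3+0) = (6,3)
Fill (5+1,3+1) = (6,4)

Answer: ......
......
###...
#.....
#.....
.#.##.
..###.
....#.
.....#
#.#...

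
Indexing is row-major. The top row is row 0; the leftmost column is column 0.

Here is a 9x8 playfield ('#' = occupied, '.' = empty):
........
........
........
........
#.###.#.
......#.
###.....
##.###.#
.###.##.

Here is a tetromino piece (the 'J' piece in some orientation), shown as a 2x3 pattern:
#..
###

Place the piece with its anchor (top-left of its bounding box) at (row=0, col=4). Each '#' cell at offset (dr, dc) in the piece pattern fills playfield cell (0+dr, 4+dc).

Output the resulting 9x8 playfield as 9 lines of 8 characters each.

Answer: ....#...
....###.
........
........
#.###.#.
......#.
###.....
##.###.#
.###.##.

Derivation:
Fill (0+0,4+0) = (0,4)
Fill (0+1,4+0) = (1,4)
Fill (0+1,4+1) = (1,5)
Fill (0+1,4+2) = (1,6)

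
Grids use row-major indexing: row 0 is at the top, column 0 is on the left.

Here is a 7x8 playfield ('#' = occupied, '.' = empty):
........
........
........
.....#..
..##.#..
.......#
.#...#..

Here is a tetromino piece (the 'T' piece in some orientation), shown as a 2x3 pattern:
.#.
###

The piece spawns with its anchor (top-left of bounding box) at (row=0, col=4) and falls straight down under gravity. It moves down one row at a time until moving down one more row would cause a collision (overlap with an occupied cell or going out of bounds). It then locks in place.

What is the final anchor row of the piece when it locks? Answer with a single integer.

Answer: 1

Derivation:
Spawn at (row=0, col=4). Try each row:
  row 0: fits
  row 1: fits
  row 2: blocked -> lock at row 1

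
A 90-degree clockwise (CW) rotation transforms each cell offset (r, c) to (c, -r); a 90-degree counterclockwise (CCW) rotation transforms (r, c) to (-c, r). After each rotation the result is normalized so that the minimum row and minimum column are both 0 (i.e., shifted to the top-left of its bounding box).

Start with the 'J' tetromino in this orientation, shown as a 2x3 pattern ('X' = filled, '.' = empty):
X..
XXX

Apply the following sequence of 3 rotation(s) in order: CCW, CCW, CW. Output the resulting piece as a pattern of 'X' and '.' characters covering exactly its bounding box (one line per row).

Start:
X..
XXX
After rotation 1 (CCW):
.X
.X
XX
After rotation 2 (CCW):
XXX
..X
After rotation 3 (CW):
.X
.X
XX

Answer: .X
.X
XX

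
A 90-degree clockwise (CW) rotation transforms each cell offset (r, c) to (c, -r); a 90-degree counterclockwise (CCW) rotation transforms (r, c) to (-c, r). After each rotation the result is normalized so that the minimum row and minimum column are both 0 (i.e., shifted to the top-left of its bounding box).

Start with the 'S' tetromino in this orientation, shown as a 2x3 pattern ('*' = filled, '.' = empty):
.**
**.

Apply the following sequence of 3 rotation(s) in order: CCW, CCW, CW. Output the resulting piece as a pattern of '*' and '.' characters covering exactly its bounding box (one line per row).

Start:
.**
**.
After rotation 1 (CCW):
*.
**
.*
After rotation 2 (CCW):
.**
**.
After rotation 3 (CW):
*.
**
.*

Answer: *.
**
.*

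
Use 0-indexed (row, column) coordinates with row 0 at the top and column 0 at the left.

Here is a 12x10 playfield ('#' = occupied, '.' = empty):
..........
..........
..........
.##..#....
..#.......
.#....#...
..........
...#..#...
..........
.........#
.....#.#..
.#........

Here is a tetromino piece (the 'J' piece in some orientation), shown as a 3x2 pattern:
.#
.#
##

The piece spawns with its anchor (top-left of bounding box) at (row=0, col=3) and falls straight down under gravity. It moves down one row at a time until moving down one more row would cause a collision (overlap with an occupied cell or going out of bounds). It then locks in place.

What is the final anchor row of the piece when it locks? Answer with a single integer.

Answer: 4

Derivation:
Spawn at (row=0, col=3). Try each row:
  row 0: fits
  row 1: fits
  row 2: fits
  row 3: fits
  row 4: fits
  row 5: blocked -> lock at row 4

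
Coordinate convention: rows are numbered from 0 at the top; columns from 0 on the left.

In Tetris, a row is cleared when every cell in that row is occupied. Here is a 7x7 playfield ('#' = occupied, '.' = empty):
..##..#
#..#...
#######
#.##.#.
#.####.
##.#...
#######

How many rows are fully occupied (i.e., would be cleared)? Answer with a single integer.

Check each row:
  row 0: 4 empty cells -> not full
  row 1: 5 empty cells -> not full
  row 2: 0 empty cells -> FULL (clear)
  row 3: 3 empty cells -> not full
  row 4: 2 empty cells -> not full
  row 5: 4 empty cells -> not full
  row 6: 0 empty cells -> FULL (clear)
Total rows cleared: 2

Answer: 2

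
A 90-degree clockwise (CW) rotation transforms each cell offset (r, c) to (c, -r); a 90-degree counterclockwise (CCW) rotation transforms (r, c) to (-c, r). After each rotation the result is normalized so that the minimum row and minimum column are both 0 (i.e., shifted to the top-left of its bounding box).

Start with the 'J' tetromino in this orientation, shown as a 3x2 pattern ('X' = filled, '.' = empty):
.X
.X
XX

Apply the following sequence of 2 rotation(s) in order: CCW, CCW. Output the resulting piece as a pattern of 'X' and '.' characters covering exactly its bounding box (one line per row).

Start:
.X
.X
XX
After rotation 1 (CCW):
XXX
..X
After rotation 2 (CCW):
XX
X.
X.

Answer: XX
X.
X.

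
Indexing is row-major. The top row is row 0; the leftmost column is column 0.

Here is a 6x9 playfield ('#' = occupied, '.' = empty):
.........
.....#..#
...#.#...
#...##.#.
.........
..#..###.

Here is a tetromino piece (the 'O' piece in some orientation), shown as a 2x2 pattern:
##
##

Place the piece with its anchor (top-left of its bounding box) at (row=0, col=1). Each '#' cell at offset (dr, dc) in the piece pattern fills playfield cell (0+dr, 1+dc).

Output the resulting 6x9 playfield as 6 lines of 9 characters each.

Fill (0+0,1+0) = (0,1)
Fill (0+0,1+1) = (0,2)
Fill (0+1,1+0) = (1,1)
Fill (0+1,1+1) = (1,2)

Answer: .##......
.##..#..#
...#.#...
#...##.#.
.........
..#..###.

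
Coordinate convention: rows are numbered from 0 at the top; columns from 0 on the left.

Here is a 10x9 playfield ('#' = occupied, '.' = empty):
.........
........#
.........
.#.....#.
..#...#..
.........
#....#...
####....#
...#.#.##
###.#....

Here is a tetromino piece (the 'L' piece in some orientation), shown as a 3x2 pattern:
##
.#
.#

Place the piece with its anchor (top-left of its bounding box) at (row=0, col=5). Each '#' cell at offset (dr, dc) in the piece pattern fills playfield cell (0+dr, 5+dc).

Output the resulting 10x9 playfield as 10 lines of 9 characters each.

Fill (0+0,5+0) = (0,5)
Fill (0+0,5+1) = (0,6)
Fill (0+1,5+1) = (1,6)
Fill (0+2,5+1) = (2,6)

Answer: .....##..
......#.#
......#..
.#.....#.
..#...#..
.........
#....#...
####....#
...#.#.##
###.#....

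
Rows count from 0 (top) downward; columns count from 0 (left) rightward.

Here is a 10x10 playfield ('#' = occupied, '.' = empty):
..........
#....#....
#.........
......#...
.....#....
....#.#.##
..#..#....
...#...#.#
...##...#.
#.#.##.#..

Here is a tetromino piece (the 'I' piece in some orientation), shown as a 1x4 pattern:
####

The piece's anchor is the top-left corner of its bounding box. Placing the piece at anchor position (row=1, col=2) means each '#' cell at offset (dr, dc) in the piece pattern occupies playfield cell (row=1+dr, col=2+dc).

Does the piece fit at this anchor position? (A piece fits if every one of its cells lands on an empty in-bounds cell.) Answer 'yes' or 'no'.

Check each piece cell at anchor (1, 2):
  offset (0,0) -> (1,2): empty -> OK
  offset (0,1) -> (1,3): empty -> OK
  offset (0,2) -> (1,4): empty -> OK
  offset (0,3) -> (1,5): occupied ('#') -> FAIL
All cells valid: no

Answer: no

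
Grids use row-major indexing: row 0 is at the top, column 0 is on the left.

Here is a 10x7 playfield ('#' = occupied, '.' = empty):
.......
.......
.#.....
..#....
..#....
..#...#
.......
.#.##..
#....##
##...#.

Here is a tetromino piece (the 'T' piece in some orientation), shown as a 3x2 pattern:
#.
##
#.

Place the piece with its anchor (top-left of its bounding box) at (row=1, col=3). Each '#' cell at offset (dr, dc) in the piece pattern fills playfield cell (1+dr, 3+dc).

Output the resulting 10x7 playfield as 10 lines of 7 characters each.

Answer: .......
...#...
.#.##..
..##...
..#....
..#...#
.......
.#.##..
#....##
##...#.

Derivation:
Fill (1+0,3+0) = (1,3)
Fill (1+1,3+0) = (2,3)
Fill (1+1,3+1) = (2,4)
Fill (1+2,3+0) = (3,3)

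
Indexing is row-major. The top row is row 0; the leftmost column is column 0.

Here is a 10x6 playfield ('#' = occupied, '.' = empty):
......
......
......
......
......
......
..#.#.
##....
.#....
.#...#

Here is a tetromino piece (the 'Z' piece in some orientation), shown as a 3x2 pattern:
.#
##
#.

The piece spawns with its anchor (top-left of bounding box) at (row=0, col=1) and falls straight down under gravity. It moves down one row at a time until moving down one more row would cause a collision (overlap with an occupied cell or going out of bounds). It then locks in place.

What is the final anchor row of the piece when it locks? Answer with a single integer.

Spawn at (row=0, col=1). Try each row:
  row 0: fits
  row 1: fits
  row 2: fits
  row 3: fits
  row 4: fits
  row 5: blocked -> lock at row 4

Answer: 4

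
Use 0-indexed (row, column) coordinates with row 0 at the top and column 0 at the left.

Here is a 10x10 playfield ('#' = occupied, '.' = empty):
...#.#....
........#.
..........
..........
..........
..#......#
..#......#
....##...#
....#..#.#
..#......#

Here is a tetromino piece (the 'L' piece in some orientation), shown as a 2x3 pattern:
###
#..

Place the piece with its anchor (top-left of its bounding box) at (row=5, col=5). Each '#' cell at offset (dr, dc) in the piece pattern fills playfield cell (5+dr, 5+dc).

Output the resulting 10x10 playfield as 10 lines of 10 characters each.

Fill (5+0,5+0) = (5,5)
Fill (5+0,5+1) = (5,6)
Fill (5+0,5+2) = (5,7)
Fill (5+1,5+0) = (6,5)

Answer: ...#.#....
........#.
..........
..........
..........
..#..###.#
..#..#...#
....##...#
....#..#.#
..#......#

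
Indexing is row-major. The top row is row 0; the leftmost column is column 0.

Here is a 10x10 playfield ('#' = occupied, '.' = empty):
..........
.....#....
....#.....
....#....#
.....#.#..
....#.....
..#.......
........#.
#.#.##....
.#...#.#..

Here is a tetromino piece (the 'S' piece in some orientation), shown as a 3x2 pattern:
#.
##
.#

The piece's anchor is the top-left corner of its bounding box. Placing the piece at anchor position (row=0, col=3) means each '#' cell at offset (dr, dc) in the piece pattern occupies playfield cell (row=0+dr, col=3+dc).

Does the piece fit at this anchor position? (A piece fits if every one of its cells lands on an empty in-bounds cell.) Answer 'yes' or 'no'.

Answer: no

Derivation:
Check each piece cell at anchor (0, 3):
  offset (0,0) -> (0,3): empty -> OK
  offset (1,0) -> (1,3): empty -> OK
  offset (1,1) -> (1,4): empty -> OK
  offset (2,1) -> (2,4): occupied ('#') -> FAIL
All cells valid: no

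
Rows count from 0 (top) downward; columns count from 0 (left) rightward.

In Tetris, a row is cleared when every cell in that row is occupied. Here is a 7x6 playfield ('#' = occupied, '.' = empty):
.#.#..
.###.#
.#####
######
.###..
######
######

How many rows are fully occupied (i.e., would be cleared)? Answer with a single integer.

Check each row:
  row 0: 4 empty cells -> not full
  row 1: 2 empty cells -> not full
  row 2: 1 empty cell -> not full
  row 3: 0 empty cells -> FULL (clear)
  row 4: 3 empty cells -> not full
  row 5: 0 empty cells -> FULL (clear)
  row 6: 0 empty cells -> FULL (clear)
Total rows cleared: 3

Answer: 3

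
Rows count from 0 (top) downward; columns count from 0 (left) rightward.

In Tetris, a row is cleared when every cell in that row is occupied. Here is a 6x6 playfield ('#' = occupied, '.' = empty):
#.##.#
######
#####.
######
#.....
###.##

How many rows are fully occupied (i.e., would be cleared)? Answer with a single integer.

Answer: 2

Derivation:
Check each row:
  row 0: 2 empty cells -> not full
  row 1: 0 empty cells -> FULL (clear)
  row 2: 1 empty cell -> not full
  row 3: 0 empty cells -> FULL (clear)
  row 4: 5 empty cells -> not full
  row 5: 1 empty cell -> not full
Total rows cleared: 2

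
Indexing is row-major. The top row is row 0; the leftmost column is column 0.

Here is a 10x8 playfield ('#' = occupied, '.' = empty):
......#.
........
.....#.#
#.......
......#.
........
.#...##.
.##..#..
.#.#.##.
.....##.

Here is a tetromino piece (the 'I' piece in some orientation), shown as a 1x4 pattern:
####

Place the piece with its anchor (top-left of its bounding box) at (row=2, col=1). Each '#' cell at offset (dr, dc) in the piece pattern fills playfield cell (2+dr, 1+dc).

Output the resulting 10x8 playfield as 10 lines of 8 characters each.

Fill (2+0,1+0) = (2,1)
Fill (2+0,1+1) = (2,2)
Fill (2+0,1+2) = (2,3)
Fill (2+0,1+3) = (2,4)

Answer: ......#.
........
.#####.#
#.......
......#.
........
.#...##.
.##..#..
.#.#.##.
.....##.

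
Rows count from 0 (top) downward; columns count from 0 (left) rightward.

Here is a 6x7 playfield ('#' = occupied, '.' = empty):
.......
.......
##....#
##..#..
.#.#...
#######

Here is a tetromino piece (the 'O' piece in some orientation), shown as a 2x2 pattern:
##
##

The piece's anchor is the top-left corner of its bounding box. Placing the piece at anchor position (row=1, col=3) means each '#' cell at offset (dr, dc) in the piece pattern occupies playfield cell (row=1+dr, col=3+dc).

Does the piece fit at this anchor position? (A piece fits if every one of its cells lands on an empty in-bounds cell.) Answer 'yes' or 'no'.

Check each piece cell at anchor (1, 3):
  offset (0,0) -> (1,3): empty -> OK
  offset (0,1) -> (1,4): empty -> OK
  offset (1,0) -> (2,3): empty -> OK
  offset (1,1) -> (2,4): empty -> OK
All cells valid: yes

Answer: yes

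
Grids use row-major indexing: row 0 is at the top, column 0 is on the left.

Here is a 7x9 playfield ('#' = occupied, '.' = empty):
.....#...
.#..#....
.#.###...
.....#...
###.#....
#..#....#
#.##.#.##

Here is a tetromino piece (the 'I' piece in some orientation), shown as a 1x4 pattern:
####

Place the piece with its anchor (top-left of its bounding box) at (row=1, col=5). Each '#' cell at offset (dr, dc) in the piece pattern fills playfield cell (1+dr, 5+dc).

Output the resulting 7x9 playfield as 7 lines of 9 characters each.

Fill (1+0,5+0) = (1,5)
Fill (1+0,5+1) = (1,6)
Fill (1+0,5+2) = (1,7)
Fill (1+0,5+3) = (1,8)

Answer: .....#...
.#..#####
.#.###...
.....#...
###.#....
#..#....#
#.##.#.##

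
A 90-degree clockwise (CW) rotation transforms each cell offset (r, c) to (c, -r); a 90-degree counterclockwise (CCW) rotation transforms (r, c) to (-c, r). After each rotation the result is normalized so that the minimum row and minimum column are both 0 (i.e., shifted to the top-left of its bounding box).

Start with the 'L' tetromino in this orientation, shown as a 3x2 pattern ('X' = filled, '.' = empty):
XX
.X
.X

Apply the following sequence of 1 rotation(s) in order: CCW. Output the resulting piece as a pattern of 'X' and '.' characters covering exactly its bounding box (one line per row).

Answer: XXX
X..

Derivation:
Start:
XX
.X
.X
After rotation 1 (CCW):
XXX
X..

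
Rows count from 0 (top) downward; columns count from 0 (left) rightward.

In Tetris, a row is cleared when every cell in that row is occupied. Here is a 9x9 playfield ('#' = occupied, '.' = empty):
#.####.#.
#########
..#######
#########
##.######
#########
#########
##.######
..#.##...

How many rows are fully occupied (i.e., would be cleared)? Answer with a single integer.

Answer: 4

Derivation:
Check each row:
  row 0: 3 empty cells -> not full
  row 1: 0 empty cells -> FULL (clear)
  row 2: 2 empty cells -> not full
  row 3: 0 empty cells -> FULL (clear)
  row 4: 1 empty cell -> not full
  row 5: 0 empty cells -> FULL (clear)
  row 6: 0 empty cells -> FULL (clear)
  row 7: 1 empty cell -> not full
  row 8: 6 empty cells -> not full
Total rows cleared: 4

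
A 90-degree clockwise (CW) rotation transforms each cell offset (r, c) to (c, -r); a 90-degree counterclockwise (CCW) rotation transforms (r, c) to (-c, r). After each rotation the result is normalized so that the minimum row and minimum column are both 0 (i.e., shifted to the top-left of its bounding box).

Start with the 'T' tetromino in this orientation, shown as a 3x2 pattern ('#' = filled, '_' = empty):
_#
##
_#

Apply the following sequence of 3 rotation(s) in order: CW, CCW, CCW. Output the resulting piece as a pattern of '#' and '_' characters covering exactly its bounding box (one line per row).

Answer: ###
_#_

Derivation:
Start:
_#
##
_#
After rotation 1 (CW):
_#_
###
After rotation 2 (CCW):
_#
##
_#
After rotation 3 (CCW):
###
_#_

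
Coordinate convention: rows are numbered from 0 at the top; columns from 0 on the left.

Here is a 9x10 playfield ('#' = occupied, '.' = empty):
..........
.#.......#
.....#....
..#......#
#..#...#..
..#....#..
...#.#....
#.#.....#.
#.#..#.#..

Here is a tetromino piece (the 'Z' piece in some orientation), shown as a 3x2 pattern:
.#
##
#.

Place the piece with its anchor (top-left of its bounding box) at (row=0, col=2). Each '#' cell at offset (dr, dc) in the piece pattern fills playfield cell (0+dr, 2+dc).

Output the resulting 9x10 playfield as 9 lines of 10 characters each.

Fill (0+0,2+1) = (0,3)
Fill (0+1,2+0) = (1,2)
Fill (0+1,2+1) = (1,3)
Fill (0+2,2+0) = (2,2)

Answer: ...#......
.###.....#
..#..#....
..#......#
#..#...#..
..#....#..
...#.#....
#.#.....#.
#.#..#.#..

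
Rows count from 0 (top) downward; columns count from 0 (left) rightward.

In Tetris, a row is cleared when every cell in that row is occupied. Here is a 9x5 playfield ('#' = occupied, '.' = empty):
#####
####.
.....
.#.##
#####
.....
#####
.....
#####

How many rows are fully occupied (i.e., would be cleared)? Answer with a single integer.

Check each row:
  row 0: 0 empty cells -> FULL (clear)
  row 1: 1 empty cell -> not full
  row 2: 5 empty cells -> not full
  row 3: 2 empty cells -> not full
  row 4: 0 empty cells -> FULL (clear)
  row 5: 5 empty cells -> not full
  row 6: 0 empty cells -> FULL (clear)
  row 7: 5 empty cells -> not full
  row 8: 0 empty cells -> FULL (clear)
Total rows cleared: 4

Answer: 4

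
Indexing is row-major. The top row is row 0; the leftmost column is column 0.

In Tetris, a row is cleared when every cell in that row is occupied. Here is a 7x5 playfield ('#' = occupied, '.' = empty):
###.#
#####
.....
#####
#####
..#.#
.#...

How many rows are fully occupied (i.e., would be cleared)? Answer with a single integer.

Answer: 3

Derivation:
Check each row:
  row 0: 1 empty cell -> not full
  row 1: 0 empty cells -> FULL (clear)
  row 2: 5 empty cells -> not full
  row 3: 0 empty cells -> FULL (clear)
  row 4: 0 empty cells -> FULL (clear)
  row 5: 3 empty cells -> not full
  row 6: 4 empty cells -> not full
Total rows cleared: 3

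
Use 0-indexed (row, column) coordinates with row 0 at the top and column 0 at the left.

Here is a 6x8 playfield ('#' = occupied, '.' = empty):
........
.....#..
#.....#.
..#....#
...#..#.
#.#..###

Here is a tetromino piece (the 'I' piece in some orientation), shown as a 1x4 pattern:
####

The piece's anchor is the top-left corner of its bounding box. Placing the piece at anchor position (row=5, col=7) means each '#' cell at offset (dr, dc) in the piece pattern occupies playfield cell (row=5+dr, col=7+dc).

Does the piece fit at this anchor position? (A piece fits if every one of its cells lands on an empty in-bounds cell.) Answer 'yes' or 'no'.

Answer: no

Derivation:
Check each piece cell at anchor (5, 7):
  offset (0,0) -> (5,7): occupied ('#') -> FAIL
  offset (0,1) -> (5,8): out of bounds -> FAIL
  offset (0,2) -> (5,9): out of bounds -> FAIL
  offset (0,3) -> (5,10): out of bounds -> FAIL
All cells valid: no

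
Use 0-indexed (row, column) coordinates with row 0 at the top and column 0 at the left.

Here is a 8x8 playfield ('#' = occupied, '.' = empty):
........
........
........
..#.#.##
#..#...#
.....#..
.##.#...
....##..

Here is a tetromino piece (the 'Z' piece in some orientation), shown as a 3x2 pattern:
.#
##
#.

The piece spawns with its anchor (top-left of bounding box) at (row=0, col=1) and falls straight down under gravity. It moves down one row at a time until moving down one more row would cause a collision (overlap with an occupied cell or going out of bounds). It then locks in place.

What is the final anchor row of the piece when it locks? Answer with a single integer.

Answer: 1

Derivation:
Spawn at (row=0, col=1). Try each row:
  row 0: fits
  row 1: fits
  row 2: blocked -> lock at row 1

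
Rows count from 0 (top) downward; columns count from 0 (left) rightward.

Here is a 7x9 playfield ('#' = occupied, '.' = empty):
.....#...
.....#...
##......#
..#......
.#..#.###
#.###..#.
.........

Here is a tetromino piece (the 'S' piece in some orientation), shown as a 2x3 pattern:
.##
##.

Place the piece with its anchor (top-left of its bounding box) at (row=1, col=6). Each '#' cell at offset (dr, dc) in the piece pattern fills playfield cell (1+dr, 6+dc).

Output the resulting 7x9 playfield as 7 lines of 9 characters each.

Fill (1+0,6+1) = (1,7)
Fill (1+0,6+2) = (1,8)
Fill (1+1,6+0) = (2,6)
Fill (1+1,6+1) = (2,7)

Answer: .....#...
.....#.##
##....###
..#......
.#..#.###
#.###..#.
.........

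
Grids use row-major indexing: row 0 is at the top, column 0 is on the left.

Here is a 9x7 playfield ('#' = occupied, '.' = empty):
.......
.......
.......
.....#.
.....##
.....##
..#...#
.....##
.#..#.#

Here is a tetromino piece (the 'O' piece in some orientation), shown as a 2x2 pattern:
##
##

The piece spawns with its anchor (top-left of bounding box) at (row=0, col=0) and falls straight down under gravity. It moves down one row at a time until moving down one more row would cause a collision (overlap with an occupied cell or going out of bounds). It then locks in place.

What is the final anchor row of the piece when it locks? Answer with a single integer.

Spawn at (row=0, col=0). Try each row:
  row 0: fits
  row 1: fits
  row 2: fits
  row 3: fits
  row 4: fits
  row 5: fits
  row 6: fits
  row 7: blocked -> lock at row 6

Answer: 6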